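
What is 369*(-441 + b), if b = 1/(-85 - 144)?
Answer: -37265310/229 ≈ -1.6273e+5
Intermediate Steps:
b = -1/229 (b = 1/(-229) = -1/229 ≈ -0.0043668)
369*(-441 + b) = 369*(-441 - 1/229) = 369*(-100990/229) = -37265310/229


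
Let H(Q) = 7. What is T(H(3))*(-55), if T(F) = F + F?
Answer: -770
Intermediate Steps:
T(F) = 2*F
T(H(3))*(-55) = (2*7)*(-55) = 14*(-55) = -770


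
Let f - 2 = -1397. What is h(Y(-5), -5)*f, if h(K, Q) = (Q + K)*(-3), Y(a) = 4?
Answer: -4185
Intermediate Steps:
f = -1395 (f = 2 - 1397 = -1395)
h(K, Q) = -3*K - 3*Q (h(K, Q) = (K + Q)*(-3) = -3*K - 3*Q)
h(Y(-5), -5)*f = (-3*4 - 3*(-5))*(-1395) = (-12 + 15)*(-1395) = 3*(-1395) = -4185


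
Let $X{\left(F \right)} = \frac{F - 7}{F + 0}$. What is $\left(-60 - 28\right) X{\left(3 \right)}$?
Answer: $\frac{352}{3} \approx 117.33$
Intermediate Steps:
$X{\left(F \right)} = \frac{-7 + F}{F}$
$\left(-60 - 28\right) X{\left(3 \right)} = \left(-60 - 28\right) \frac{-7 + 3}{3} = \left(-60 - 28\right) \frac{1}{3} \left(-4\right) = \left(-88\right) \left(- \frac{4}{3}\right) = \frac{352}{3}$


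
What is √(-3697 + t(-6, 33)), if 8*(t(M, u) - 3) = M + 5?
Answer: I*√59106/4 ≈ 60.779*I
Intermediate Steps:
t(M, u) = 29/8 + M/8 (t(M, u) = 3 + (M + 5)/8 = 3 + (5 + M)/8 = 3 + (5/8 + M/8) = 29/8 + M/8)
√(-3697 + t(-6, 33)) = √(-3697 + (29/8 + (⅛)*(-6))) = √(-3697 + (29/8 - ¾)) = √(-3697 + 23/8) = √(-29553/8) = I*√59106/4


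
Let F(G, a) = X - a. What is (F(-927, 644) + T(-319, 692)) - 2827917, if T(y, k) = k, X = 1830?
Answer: -2826039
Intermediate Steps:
F(G, a) = 1830 - a
(F(-927, 644) + T(-319, 692)) - 2827917 = ((1830 - 1*644) + 692) - 2827917 = ((1830 - 644) + 692) - 2827917 = (1186 + 692) - 2827917 = 1878 - 2827917 = -2826039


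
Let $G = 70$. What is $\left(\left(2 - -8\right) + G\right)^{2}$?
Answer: $6400$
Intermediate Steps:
$\left(\left(2 - -8\right) + G\right)^{2} = \left(\left(2 - -8\right) + 70\right)^{2} = \left(\left(2 + 8\right) + 70\right)^{2} = \left(10 + 70\right)^{2} = 80^{2} = 6400$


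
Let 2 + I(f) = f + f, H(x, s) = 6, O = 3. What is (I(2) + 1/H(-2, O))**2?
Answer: 169/36 ≈ 4.6944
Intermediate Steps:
I(f) = -2 + 2*f (I(f) = -2 + (f + f) = -2 + 2*f)
(I(2) + 1/H(-2, O))**2 = ((-2 + 2*2) + 1/6)**2 = ((-2 + 4) + 1/6)**2 = (2 + 1/6)**2 = (13/6)**2 = 169/36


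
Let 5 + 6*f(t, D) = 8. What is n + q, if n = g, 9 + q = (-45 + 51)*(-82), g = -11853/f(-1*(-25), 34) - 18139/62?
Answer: -1518973/62 ≈ -24500.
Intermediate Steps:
f(t, D) = ½ (f(t, D) = -⅚ + (⅙)*8 = -⅚ + 4/3 = ½)
g = -1487911/62 (g = -11853/½ - 18139/62 = -11853*2 - 18139*1/62 = -23706 - 18139/62 = -1487911/62 ≈ -23999.)
q = -501 (q = -9 + (-45 + 51)*(-82) = -9 + 6*(-82) = -9 - 492 = -501)
n = -1487911/62 ≈ -23999.
n + q = -1487911/62 - 501 = -1518973/62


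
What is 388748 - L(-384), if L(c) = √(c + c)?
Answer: 388748 - 16*I*√3 ≈ 3.8875e+5 - 27.713*I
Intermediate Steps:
L(c) = √2*√c (L(c) = √(2*c) = √2*√c)
388748 - L(-384) = 388748 - √2*√(-384) = 388748 - √2*8*I*√6 = 388748 - 16*I*√3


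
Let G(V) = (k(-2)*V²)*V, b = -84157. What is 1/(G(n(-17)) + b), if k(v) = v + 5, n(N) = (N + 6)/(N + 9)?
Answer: -512/43084391 ≈ -1.1884e-5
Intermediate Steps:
n(N) = (6 + N)/(9 + N)
k(v) = 5 + v
G(V) = 3*V³ (G(V) = ((5 - 2)*V²)*V = (3*V²)*V = 3*V³)
1/(G(n(-17)) + b) = 1/(3*((6 - 17)/(9 - 17))³ - 84157) = 1/(3*(-11/(-8))³ - 84157) = 1/(3*(-⅛*(-11))³ - 84157) = 1/(3*(11/8)³ - 84157) = 1/(3*(1331/512) - 84157) = 1/(3993/512 - 84157) = 1/(-43084391/512) = -512/43084391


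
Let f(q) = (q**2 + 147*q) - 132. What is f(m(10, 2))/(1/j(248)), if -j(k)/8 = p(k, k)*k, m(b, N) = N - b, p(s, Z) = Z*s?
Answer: 151797776384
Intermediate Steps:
j(k) = -8*k**3 (j(k) = -8*k*k*k = -8*k**2*k = -8*k**3)
f(q) = -132 + q**2 + 147*q
f(m(10, 2))/(1/j(248)) = (-132 + (2 - 1*10)**2 + 147*(2 - 1*10))/(1/(-8*248**3)) = (-132 + (2 - 10)**2 + 147*(2 - 10))/(1/(-8*15252992)) = (-132 + (-8)**2 + 147*(-8))/(1/(-122023936)) = (-132 + 64 - 1176)/(-1/122023936) = -1244*(-122023936) = 151797776384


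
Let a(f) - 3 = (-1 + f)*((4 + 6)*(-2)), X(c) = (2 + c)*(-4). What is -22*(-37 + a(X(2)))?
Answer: -6732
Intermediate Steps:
X(c) = -8 - 4*c
a(f) = 23 - 20*f (a(f) = 3 + (-1 + f)*((4 + 6)*(-2)) = 3 + (-1 + f)*(10*(-2)) = 3 + (-1 + f)*(-20) = 3 + (20 - 20*f) = 23 - 20*f)
-22*(-37 + a(X(2))) = -22*(-37 + (23 - 20*(-8 - 4*2))) = -22*(-37 + (23 - 20*(-8 - 8))) = -22*(-37 + (23 - 20*(-16))) = -22*(-37 + (23 + 320)) = -22*(-37 + 343) = -22*306 = -6732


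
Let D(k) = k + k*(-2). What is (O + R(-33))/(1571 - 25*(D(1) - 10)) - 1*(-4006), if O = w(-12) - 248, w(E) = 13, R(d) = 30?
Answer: 7394871/1846 ≈ 4005.9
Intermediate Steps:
O = -235 (O = 13 - 248 = -235)
D(k) = -k (D(k) = k - 2*k = -k)
(O + R(-33))/(1571 - 25*(D(1) - 10)) - 1*(-4006) = (-235 + 30)/(1571 - 25*(-1*1 - 10)) - 1*(-4006) = -205/(1571 - 25*(-1 - 10)) + 4006 = -205/(1571 - 25*(-11)) + 4006 = -205/(1571 + 275) + 4006 = -205/1846 + 4006 = 7394871/1846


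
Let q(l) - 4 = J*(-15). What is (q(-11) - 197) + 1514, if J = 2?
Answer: 1291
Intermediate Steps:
q(l) = -26 (q(l) = 4 + 2*(-15) = 4 - 30 = -26)
(q(-11) - 197) + 1514 = (-26 - 197) + 1514 = -223 + 1514 = 1291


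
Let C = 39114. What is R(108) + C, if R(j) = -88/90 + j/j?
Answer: 1760131/45 ≈ 39114.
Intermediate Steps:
R(j) = 1/45 (R(j) = -88*1/90 + 1 = -44/45 + 1 = 1/45)
R(108) + C = 1/45 + 39114 = 1760131/45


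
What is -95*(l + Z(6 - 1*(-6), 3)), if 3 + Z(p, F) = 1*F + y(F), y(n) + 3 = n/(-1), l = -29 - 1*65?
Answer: 9500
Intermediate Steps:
l = -94 (l = -29 - 65 = -94)
y(n) = -3 - n (y(n) = -3 + n/(-1) = -3 + n*(-1) = -3 - n)
Z(p, F) = -6 (Z(p, F) = -3 + (1*F + (-3 - F)) = -3 + (F + (-3 - F)) = -3 - 3 = -6)
-95*(l + Z(6 - 1*(-6), 3)) = -95*(-94 - 6) = -95*(-100) = 9500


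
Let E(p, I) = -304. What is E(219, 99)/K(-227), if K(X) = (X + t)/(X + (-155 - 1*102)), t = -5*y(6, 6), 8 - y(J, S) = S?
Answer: -147136/237 ≈ -620.83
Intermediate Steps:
y(J, S) = 8 - S
t = -10 (t = -5*(8 - 1*6) = -5*(8 - 6) = -5*2 = -10)
K(X) = (-10 + X)/(-257 + X) (K(X) = (X - 10)/(X + (-155 - 1*102)) = (-10 + X)/(X + (-155 - 102)) = (-10 + X)/(X - 257) = (-10 + X)/(-257 + X))
E(219, 99)/K(-227) = -304*(-257 - 227)/(-10 - 227) = -304/(-237/(-484)) = -304/((-1/484*(-237))) = -304/237/484 = -304*484/237 = -147136/237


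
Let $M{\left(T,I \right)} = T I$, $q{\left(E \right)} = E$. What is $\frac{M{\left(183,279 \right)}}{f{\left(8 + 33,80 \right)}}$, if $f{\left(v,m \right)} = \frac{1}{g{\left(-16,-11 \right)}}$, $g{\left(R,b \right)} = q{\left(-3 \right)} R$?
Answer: $2450736$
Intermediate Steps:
$M{\left(T,I \right)} = I T$
$g{\left(R,b \right)} = - 3 R$
$f{\left(v,m \right)} = \frac{1}{48}$ ($f{\left(v,m \right)} = \frac{1}{\left(-3\right) \left(-16\right)} = \frac{1}{48}$)
$\frac{M{\left(183,279 \right)}}{f{\left(8 + 33,80 \right)}} = 279 \cdot 183 \frac{1}{\frac{1}{48}} = 51057 \cdot 48 = 2450736$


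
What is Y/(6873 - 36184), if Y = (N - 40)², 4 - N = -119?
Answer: -6889/29311 ≈ -0.23503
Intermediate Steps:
N = 123 (N = 4 - 1*(-119) = 4 + 119 = 123)
Y = 6889 (Y = (123 - 40)² = 83² = 6889)
Y/(6873 - 36184) = 6889/(6873 - 36184) = 6889/(-29311) = 6889*(-1/29311) = -6889/29311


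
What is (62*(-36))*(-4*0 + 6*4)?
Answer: -53568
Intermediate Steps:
(62*(-36))*(-4*0 + 6*4) = -2232*(0 + 24) = -2232*24 = -53568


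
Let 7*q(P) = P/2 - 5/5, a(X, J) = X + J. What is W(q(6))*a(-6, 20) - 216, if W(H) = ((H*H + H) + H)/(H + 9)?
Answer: -13976/65 ≈ -215.02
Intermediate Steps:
a(X, J) = J + X
q(P) = -⅐ + P/14 (q(P) = (P/2 - 5/5)/7 = (P*(½) - 5*⅕)/7 = (P/2 - 1)/7 = (-1 + P/2)/7 = -⅐ + P/14)
W(H) = (H² + 2*H)/(9 + H) (W(H) = ((H² + H) + H)/(9 + H) = ((H + H²) + H)/(9 + H) = (H² + 2*H)/(9 + H))
W(q(6))*a(-6, 20) - 216 = ((-⅐ + (1/14)*6)*(2 + (-⅐ + (1/14)*6))/(9 + (-⅐ + (1/14)*6)))*(20 - 6) - 216 = ((-⅐ + 3/7)*(2 + (-⅐ + 3/7))/(9 + (-⅐ + 3/7)))*14 - 216 = (2*(2 + 2/7)/(7*(9 + 2/7)))*14 - 216 = ((2/7)*(16/7)/(65/7))*14 - 216 = ((2/7)*(7/65)*(16/7))*14 - 216 = (32/455)*14 - 216 = 64/65 - 216 = -13976/65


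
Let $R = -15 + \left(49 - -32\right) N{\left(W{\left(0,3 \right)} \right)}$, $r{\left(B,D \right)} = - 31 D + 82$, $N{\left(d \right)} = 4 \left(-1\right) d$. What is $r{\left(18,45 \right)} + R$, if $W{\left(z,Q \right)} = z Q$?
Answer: $-1328$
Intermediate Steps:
$W{\left(z,Q \right)} = Q z$
$N{\left(d \right)} = - 4 d$
$r{\left(B,D \right)} = 82 - 31 D$
$R = -15$ ($R = -15 + \left(49 - -32\right) \left(- 4 \cdot 3 \cdot 0\right) = -15 + \left(49 + 32\right) \left(\left(-4\right) 0\right) = -15 + 81 \cdot 0 = -15 + 0 = -15$)
$r{\left(18,45 \right)} + R = \left(82 - 1395\right) - 15 = -1313 - 15 = -1328$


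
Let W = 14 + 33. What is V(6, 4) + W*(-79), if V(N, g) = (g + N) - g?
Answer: -3707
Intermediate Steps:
W = 47
V(N, g) = N (V(N, g) = (N + g) - g = N)
V(6, 4) + W*(-79) = 6 + 47*(-79) = 6 - 3713 = -3707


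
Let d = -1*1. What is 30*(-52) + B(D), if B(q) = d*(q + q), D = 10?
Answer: -1580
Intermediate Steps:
d = -1
B(q) = -2*q (B(q) = -(q + q) = -2*q)
30*(-52) + B(D) = 30*(-52) - 2*10 = -1560 - 20 = -1580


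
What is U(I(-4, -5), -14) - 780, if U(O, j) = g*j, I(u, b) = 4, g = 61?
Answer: -1634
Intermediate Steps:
U(O, j) = 61*j
U(I(-4, -5), -14) - 780 = 61*(-14) - 780 = -854 - 780 = -1634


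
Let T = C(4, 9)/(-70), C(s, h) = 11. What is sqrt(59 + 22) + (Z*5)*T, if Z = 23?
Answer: -127/14 ≈ -9.0714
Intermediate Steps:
T = -11/70 (T = 11/(-70) = 11*(-1/70) = -11/70 ≈ -0.15714)
sqrt(59 + 22) + (Z*5)*T = sqrt(59 + 22) + (23*5)*(-11/70) = sqrt(81) + 115*(-11/70) = 9 - 253/14 = -127/14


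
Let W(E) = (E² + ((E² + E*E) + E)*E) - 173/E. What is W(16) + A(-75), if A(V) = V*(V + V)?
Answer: 319091/16 ≈ 19943.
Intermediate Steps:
A(V) = 2*V² (A(V) = V*(2*V) = 2*V²)
W(E) = E² - 173/E + E*(E + 2*E²) (W(E) = (E² + ((E² + E²) + E)*E) - 173/E = (E² + (2*E² + E)*E) - 173/E = (E² + (E + 2*E²)*E) - 173/E = (E² + E*(E + 2*E²)) - 173/E = E² - 173/E + E*(E + 2*E²))
W(16) + A(-75) = (-173 + 2*16³*(1 + 16))/16 + 2*(-75)² = (-173 + 2*4096*17)/16 + 2*5625 = (-173 + 139264)/16 + 11250 = (1/16)*139091 + 11250 = 139091/16 + 11250 = 319091/16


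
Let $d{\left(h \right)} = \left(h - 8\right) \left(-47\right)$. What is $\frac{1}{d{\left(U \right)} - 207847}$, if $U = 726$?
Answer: $- \frac{1}{241593} \approx -4.1392 \cdot 10^{-6}$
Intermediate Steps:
$d{\left(h \right)} = 376 - 47 h$ ($d{\left(h \right)} = \left(-8 + h\right) \left(-47\right) = 376 - 47 h$)
$\frac{1}{d{\left(U \right)} - 207847} = \frac{1}{\left(376 - 34122\right) - 207847} = \frac{1}{-33746 - 207847} = \frac{1}{-241593} = - \frac{1}{241593}$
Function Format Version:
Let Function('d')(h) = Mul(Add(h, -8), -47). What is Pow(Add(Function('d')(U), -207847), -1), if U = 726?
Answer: Rational(-1, 241593) ≈ -4.1392e-6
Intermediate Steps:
Function('d')(h) = Add(376, Mul(-47, h)) (Function('d')(h) = Mul(Add(-8, h), -47) = Add(376, Mul(-47, h)))
Pow(Add(Function('d')(U), -207847), -1) = Pow(Add(Add(376, Mul(-47, 726)), -207847), -1) = Pow(Add(Add(376, -34122), -207847), -1) = Pow(Add(-33746, -207847), -1) = Pow(-241593, -1) = Rational(-1, 241593)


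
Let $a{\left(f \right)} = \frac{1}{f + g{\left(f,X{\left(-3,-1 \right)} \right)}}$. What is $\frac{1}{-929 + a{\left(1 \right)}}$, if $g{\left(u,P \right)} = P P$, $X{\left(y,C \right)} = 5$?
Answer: $- \frac{26}{24153} \approx -0.0010765$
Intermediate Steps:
$g{\left(u,P \right)} = P^{2}$
$a{\left(f \right)} = \frac{1}{25 + f}$ ($a{\left(f \right)} = \frac{1}{f + 5^{2}} = \frac{1}{f + 25} = \frac{1}{25 + f}$)
$\frac{1}{-929 + a{\left(1 \right)}} = \frac{1}{-929 + \frac{1}{25 + 1}} = \frac{1}{-929 + \frac{1}{26}} = \frac{1}{- \frac{24153}{26}} = - \frac{26}{24153}$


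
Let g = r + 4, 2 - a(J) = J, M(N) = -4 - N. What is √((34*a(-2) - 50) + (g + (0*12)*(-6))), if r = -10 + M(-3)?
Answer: √79 ≈ 8.8882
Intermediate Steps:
a(J) = 2 - J
r = -11 (r = -10 + (-4 - 1*(-3)) = -10 + (-4 + 3) = -10 - 1 = -11)
g = -7 (g = -11 + 4 = -7)
√((34*a(-2) - 50) + (g + (0*12)*(-6))) = √((34*(2 - 1*(-2)) - 50) + (-7 + (0*12)*(-6))) = √((34*(2 + 2) - 50) + (-7 + 0*(-6))) = √((34*4 - 50) + (-7 + 0)) = √((136 - 50) - 7) = √(86 - 7) = √79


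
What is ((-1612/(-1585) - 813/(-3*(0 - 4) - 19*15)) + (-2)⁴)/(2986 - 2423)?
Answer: 2883987/81204305 ≈ 0.035515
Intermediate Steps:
((-1612/(-1585) - 813/(-3*(0 - 4) - 19*15)) + (-2)⁴)/(2986 - 2423) = ((-1612*(-1/1585) - 813/(-3*(-4) - 285)) + 16)/563 = ((1612/1585 - 813/(12 - 285)) + 16)*(1/563) = ((1612/1585 - 813/(-273)) + 16)*(1/563) = ((1612/1585 - 813*(-1/273)) + 16)*(1/563) = ((1612/1585 + 271/91) + 16)*(1/563) = (576227/144235 + 16)*(1/563) = (2883987/144235)*(1/563) = 2883987/81204305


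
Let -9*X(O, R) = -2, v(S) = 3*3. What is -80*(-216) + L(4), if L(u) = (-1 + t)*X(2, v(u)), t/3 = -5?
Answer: 155488/9 ≈ 17276.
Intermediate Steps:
v(S) = 9
X(O, R) = 2/9 (X(O, R) = -⅑*(-2) = 2/9)
t = -15 (t = 3*(-5) = -15)
L(u) = -32/9 (L(u) = (-1 - 15)*(2/9) = -16*2/9 = -32/9)
-80*(-216) + L(4) = -80*(-216) - 32/9 = 17280 - 32/9 = 155488/9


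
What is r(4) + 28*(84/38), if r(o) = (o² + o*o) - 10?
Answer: 1594/19 ≈ 83.895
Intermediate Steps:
r(o) = -10 + 2*o² (r(o) = (o² + o²) - 10 = 2*o² - 10 = -10 + 2*o²)
r(4) + 28*(84/38) = (-10 + 2*4²) + 28*(84/38) = (-10 + 2*16) + 28*(84*(1/38)) = (-10 + 32) + 28*(42/19) = 22 + 1176/19 = 1594/19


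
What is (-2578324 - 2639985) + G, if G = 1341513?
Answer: -3876796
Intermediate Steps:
(-2578324 - 2639985) + G = (-2578324 - 2639985) + 1341513 = -5218309 + 1341513 = -3876796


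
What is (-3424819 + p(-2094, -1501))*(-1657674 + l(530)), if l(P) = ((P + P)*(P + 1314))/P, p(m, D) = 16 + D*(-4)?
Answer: 5654645682814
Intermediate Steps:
p(m, D) = 16 - 4*D
l(P) = 2628 + 2*P (l(P) = ((2*P)*(1314 + P))/P = (2*P*(1314 + P))/P = 2628 + 2*P)
(-3424819 + p(-2094, -1501))*(-1657674 + l(530)) = (-3424819 + (16 - 4*(-1501)))*(-1657674 + (2628 + 2*530)) = (-3424819 + (16 + 6004))*(-1657674 + (2628 + 1060)) = (-3424819 + 6020)*(-1657674 + 3688) = -3418799*(-1653986) = 5654645682814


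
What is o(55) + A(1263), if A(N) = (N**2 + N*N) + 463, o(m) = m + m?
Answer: 3190911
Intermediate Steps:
o(m) = 2*m
A(N) = 463 + 2*N**2 (A(N) = (N**2 + N**2) + 463 = 2*N**2 + 463 = 463 + 2*N**2)
o(55) + A(1263) = 2*55 + (463 + 2*1263**2) = 110 + (463 + 2*1595169) = 110 + (463 + 3190338) = 110 + 3190801 = 3190911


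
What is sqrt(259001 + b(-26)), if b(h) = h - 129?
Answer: sqrt(258846) ≈ 508.77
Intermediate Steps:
b(h) = -129 + h
sqrt(259001 + b(-26)) = sqrt(259001 + (-129 - 26)) = sqrt(259001 - 155) = sqrt(258846)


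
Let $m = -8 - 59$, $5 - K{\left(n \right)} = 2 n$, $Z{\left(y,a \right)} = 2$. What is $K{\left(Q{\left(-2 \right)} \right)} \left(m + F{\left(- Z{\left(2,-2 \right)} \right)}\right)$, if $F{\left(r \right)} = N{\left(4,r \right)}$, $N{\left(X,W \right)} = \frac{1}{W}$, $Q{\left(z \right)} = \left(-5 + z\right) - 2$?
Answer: $- \frac{3105}{2} \approx -1552.5$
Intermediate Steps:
$Q{\left(z \right)} = -7 + z$
$F{\left(r \right)} = \frac{1}{r}$
$K{\left(n \right)} = 5 - 2 n$
$m = -67$
$K{\left(Q{\left(-2 \right)} \right)} \left(m + F{\left(- Z{\left(2,-2 \right)} \right)}\right) = \left(5 - 2 \left(-7 - 2\right)\right) \left(-67 + \frac{1}{\left(-1\right) 2}\right) = \left(5 - -18\right) \left(-67 + \frac{1}{-2}\right) = \left(5 + 18\right) \left(-67 - \frac{1}{2}\right) = 23 \left(- \frac{135}{2}\right) = - \frac{3105}{2}$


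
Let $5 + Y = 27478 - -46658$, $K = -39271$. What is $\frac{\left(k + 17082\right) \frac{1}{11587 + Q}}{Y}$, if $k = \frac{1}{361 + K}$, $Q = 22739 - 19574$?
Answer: $\frac{664660619}{42551217721920} \approx 1.562 \cdot 10^{-5}$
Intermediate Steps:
$Q = 3165$ ($Q = 22739 - 19574 = 3165$)
$k = - \frac{1}{38910}$ ($k = \frac{1}{361 - 39271} = \frac{1}{-38910} = - \frac{1}{38910} \approx -2.57 \cdot 10^{-5}$)
$Y = 74131$ ($Y = -5 + \left(27478 - -46658\right) = -5 + \left(27478 + 46658\right) = -5 + 74136 = 74131$)
$\frac{\left(k + 17082\right) \frac{1}{11587 + Q}}{Y} = \frac{\left(- \frac{1}{38910} + 17082\right) \frac{1}{11587 + 3165}}{74131} = \frac{664660619}{38910 \cdot 14752} \cdot \frac{1}{74131} = \frac{664660619}{38910} \cdot \frac{1}{14752} \cdot \frac{1}{74131} = \frac{664660619}{574000320} \cdot \frac{1}{74131} = \frac{664660619}{42551217721920}$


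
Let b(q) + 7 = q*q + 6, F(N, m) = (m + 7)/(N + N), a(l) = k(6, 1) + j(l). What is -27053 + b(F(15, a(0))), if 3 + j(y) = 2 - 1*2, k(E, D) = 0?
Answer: -6087146/225 ≈ -27054.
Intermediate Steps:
j(y) = -3 (j(y) = -3 + (2 - 1*2) = -3 + (2 - 2) = -3 + 0 = -3)
a(l) = -3 (a(l) = 0 - 3 = -3)
F(N, m) = (7 + m)/(2*N) (F(N, m) = (7 + m)/((2*N)) = (7 + m)*(1/(2*N)) = (7 + m)/(2*N))
b(q) = -1 + q² (b(q) = -7 + (q*q + 6) = -7 + (q² + 6) = -7 + (6 + q²) = -1 + q²)
-27053 + b(F(15, a(0))) = -27053 + (-1 + ((½)*(7 - 3)/15)²) = -27053 + (-1 + ((½)*(1/15)*4)²) = -27053 + (-1 + (2/15)²) = -27053 + (-1 + 4/225) = -27053 - 221/225 = -6087146/225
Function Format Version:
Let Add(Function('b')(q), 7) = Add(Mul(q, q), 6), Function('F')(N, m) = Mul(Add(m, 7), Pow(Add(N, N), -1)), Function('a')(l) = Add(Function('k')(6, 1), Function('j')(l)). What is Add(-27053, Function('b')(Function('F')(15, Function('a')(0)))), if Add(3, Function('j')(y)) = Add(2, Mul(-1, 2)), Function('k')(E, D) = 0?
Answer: Rational(-6087146, 225) ≈ -27054.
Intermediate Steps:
Function('j')(y) = -3 (Function('j')(y) = Add(-3, Add(2, Mul(-1, 2))) = Add(-3, Add(2, -2)) = Add(-3, 0) = -3)
Function('a')(l) = -3 (Function('a')(l) = Add(0, -3) = -3)
Function('F')(N, m) = Mul(Rational(1, 2), Pow(N, -1), Add(7, m)) (Function('F')(N, m) = Mul(Add(7, m), Pow(Mul(2, N), -1)) = Mul(Add(7, m), Mul(Rational(1, 2), Pow(N, -1))) = Mul(Rational(1, 2), Pow(N, -1), Add(7, m)))
Function('b')(q) = Add(-1, Pow(q, 2)) (Function('b')(q) = Add(-7, Add(Mul(q, q), 6)) = Add(-7, Add(Pow(q, 2), 6)) = Add(-7, Add(6, Pow(q, 2))) = Add(-1, Pow(q, 2)))
Add(-27053, Function('b')(Function('F')(15, Function('a')(0)))) = Add(-27053, Add(-1, Pow(Mul(Rational(1, 2), Pow(15, -1), Add(7, -3)), 2))) = Add(-27053, Add(-1, Pow(Mul(Rational(1, 2), Rational(1, 15), 4), 2))) = Add(-27053, Add(-1, Pow(Rational(2, 15), 2))) = Add(-27053, Add(-1, Rational(4, 225))) = Add(-27053, Rational(-221, 225)) = Rational(-6087146, 225)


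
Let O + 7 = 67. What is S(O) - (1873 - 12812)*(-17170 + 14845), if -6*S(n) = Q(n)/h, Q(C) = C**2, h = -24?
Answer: -25433150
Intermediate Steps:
O = 60 (O = -7 + 67 = 60)
S(n) = n**2/144 (S(n) = -n**2/(6*(-24)) = -n**2*(-1)/(6*24) = -(-1)*n**2/144 = n**2/144)
S(O) - (1873 - 12812)*(-17170 + 14845) = (1/144)*60**2 - (1873 - 12812)*(-17170 + 14845) = (1/144)*3600 - (-10939)*(-2325) = 25 - 1*25433175 = 25 - 25433175 = -25433150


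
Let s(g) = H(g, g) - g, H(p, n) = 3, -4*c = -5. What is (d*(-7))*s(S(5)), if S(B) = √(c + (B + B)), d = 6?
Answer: -126 + 63*√5 ≈ 14.872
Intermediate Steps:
c = 5/4 (c = -¼*(-5) = 5/4 ≈ 1.2500)
S(B) = √(5/4 + 2*B) (S(B) = √(5/4 + (B + B)) = √(5/4 + 2*B))
s(g) = 3 - g
(d*(-7))*s(S(5)) = (6*(-7))*(3 - √(5 + 8*5)/2) = -42*(3 - √(5 + 40)/2) = -42*(3 - √45/2) = -42*(3 - 3*√5/2) = -126 + 63*√5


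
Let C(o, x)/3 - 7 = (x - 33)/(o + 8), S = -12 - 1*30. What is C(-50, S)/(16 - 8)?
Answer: 369/112 ≈ 3.2946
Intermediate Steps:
S = -42 (S = -12 - 30 = -42)
C(o, x) = 21 + 3*(-33 + x)/(8 + o) (C(o, x) = 21 + 3*((x - 33)/(o + 8)) = 21 + 3*((-33 + x)/(8 + o)) = 21 + 3*(-33 + x)/(8 + o))
C(-50, S)/(16 - 8) = (3*(23 - 42 + 7*(-50))/(8 - 50))/(16 - 8) = (3*(23 - 42 - 350)/(-42))/8 = (3*(-1/42)*(-369))/8 = (⅛)*(369/14) = 369/112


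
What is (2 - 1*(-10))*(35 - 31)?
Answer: 48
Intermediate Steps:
(2 - 1*(-10))*(35 - 31) = (2 + 10)*4 = 12*4 = 48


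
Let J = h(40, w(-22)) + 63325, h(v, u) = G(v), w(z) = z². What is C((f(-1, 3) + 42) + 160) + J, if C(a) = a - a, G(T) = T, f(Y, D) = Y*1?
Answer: 63365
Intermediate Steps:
f(Y, D) = Y
h(v, u) = v
C(a) = 0
J = 63365 (J = 40 + 63325 = 63365)
C((f(-1, 3) + 42) + 160) + J = 0 + 63365 = 63365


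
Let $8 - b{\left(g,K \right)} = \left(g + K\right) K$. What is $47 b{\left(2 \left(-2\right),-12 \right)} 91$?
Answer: $-786968$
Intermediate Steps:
$b{\left(g,K \right)} = 8 - K \left(K + g\right)$ ($b{\left(g,K \right)} = 8 - \left(g + K\right) K = 8 - \left(K + g\right) K = 8 - K \left(K + g\right)$)
$47 b{\left(2 \left(-2\right),-12 \right)} 91 = 47 \left(8 - \left(-12\right)^{2} - - 12 \cdot 2 \left(-2\right)\right) 91 = 47 \left(8 - 144 - \left(-12\right) \left(-4\right)\right) 91 = 47 \left(8 - 144 - 48\right) 91 = 47 \left(-184\right) 91 = \left(-8648\right) 91 = -786968$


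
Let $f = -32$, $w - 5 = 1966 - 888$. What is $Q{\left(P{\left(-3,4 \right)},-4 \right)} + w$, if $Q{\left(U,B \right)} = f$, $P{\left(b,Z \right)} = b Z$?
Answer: $1051$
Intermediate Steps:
$P{\left(b,Z \right)} = Z b$
$w = 1083$ ($w = 5 + \left(1966 - 888\right) = 5 + 1078 = 1083$)
$Q{\left(U,B \right)} = -32$
$Q{\left(P{\left(-3,4 \right)},-4 \right)} + w = -32 + 1083 = 1051$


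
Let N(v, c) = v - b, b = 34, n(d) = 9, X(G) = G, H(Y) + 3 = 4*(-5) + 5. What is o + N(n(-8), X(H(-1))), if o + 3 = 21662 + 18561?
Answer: 40195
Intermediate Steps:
H(Y) = -18 (H(Y) = -3 + (4*(-5) + 5) = -3 + (-20 + 5) = -3 - 15 = -18)
o = 40220 (o = -3 + (21662 + 18561) = -3 + 40223 = 40220)
N(v, c) = -34 + v (N(v, c) = v - 1*34 = v - 34 = -34 + v)
o + N(n(-8), X(H(-1))) = 40220 + (-34 + 9) = 40220 - 25 = 40195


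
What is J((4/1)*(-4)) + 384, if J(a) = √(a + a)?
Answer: 384 + 4*I*√2 ≈ 384.0 + 5.6569*I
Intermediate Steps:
J(a) = √2*√a (J(a) = √(2*a) = √2*√a)
J((4/1)*(-4)) + 384 = √2*√((4/1)*(-4)) + 384 = √2*√((4*1)*(-4)) + 384 = √2*√(4*(-4)) + 384 = √2*√(-16) + 384 = √2*(4*I) + 384 = 4*I*√2 + 384 = 384 + 4*I*√2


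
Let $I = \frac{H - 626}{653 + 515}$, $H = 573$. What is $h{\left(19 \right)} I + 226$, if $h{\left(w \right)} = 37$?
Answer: $\frac{262007}{1168} \approx 224.32$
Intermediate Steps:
$I = - \frac{53}{1168}$ ($I = \frac{573 - 626}{653 + 515} = - \frac{53}{1168} \approx -0.045377$)
$h{\left(19 \right)} I + 226 = 37 \left(- \frac{53}{1168}\right) + 226 = - \frac{1961}{1168} + 226 = \frac{262007}{1168}$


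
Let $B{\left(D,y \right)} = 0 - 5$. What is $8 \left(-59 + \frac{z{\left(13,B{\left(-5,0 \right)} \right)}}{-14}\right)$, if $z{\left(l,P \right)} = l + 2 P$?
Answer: $- \frac{3316}{7} \approx -473.71$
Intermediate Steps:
$B{\left(D,y \right)} = -5$ ($B{\left(D,y \right)} = 0 - 5 = -5$)
$8 \left(-59 + \frac{z{\left(13,B{\left(-5,0 \right)} \right)}}{-14}\right) = 8 \left(-59 + \frac{13 + 2 \left(-5\right)}{-14}\right) = 8 \left(-59 + \left(13 - 10\right) \left(- \frac{1}{14}\right)\right) = 8 \left(-59 + 3 \left(- \frac{1}{14}\right)\right) = 8 \left(-59 - \frac{3}{14}\right) = 8 \left(- \frac{829}{14}\right) = - \frac{3316}{7}$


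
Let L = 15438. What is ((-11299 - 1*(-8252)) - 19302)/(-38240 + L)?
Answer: 22349/22802 ≈ 0.98013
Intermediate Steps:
((-11299 - 1*(-8252)) - 19302)/(-38240 + L) = ((-11299 - 1*(-8252)) - 19302)/(-38240 + 15438) = ((-11299 + 8252) - 19302)/(-22802) = (-3047 - 19302)*(-1/22802) = -22349*(-1/22802) = 22349/22802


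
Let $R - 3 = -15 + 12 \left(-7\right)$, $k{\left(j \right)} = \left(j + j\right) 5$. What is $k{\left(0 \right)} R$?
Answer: $0$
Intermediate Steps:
$k{\left(j \right)} = 10 j$ ($k{\left(j \right)} = 2 j 5 = 10 j$)
$R = -96$ ($R = 3 + \left(-15 + 12 \left(-7\right)\right) = 3 - 99 = -96$)
$k{\left(0 \right)} R = 10 \cdot 0 \left(-96\right) = 0 \left(-96\right) = 0$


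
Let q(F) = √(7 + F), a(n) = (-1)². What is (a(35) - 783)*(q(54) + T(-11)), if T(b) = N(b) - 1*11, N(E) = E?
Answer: 17204 - 782*√61 ≈ 11096.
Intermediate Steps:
a(n) = 1
T(b) = -11 + b (T(b) = b - 1*11 = b - 11 = -11 + b)
(a(35) - 783)*(q(54) + T(-11)) = (1 - 783)*(√(7 + 54) + (-11 - 11)) = -782*(√61 - 22) = -782*(-22 + √61) = 17204 - 782*√61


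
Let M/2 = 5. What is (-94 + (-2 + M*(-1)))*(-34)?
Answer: 3604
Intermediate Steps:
M = 10 (M = 2*5 = 10)
(-94 + (-2 + M*(-1)))*(-34) = (-94 + (-2 + 10*(-1)))*(-34) = (-94 + (-2 - 10))*(-34) = (-94 - 12)*(-34) = -106*(-34) = 3604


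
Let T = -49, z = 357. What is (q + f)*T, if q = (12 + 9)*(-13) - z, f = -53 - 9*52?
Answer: 56399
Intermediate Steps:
f = -521 (f = -53 - 1*468 = -53 - 468 = -521)
q = -630 (q = (12 + 9)*(-13) - 1*357 = 21*(-13) - 357 = -273 - 357 = -630)
(q + f)*T = (-630 - 521)*(-49) = -1151*(-49) = 56399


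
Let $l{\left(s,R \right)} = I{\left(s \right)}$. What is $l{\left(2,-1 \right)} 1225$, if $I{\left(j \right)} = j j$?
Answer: $4900$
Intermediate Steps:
$I{\left(j \right)} = j^{2}$
$l{\left(s,R \right)} = s^{2}$
$l{\left(2,-1 \right)} 1225 = 2^{2} \cdot 1225 = 4 \cdot 1225 = 4900$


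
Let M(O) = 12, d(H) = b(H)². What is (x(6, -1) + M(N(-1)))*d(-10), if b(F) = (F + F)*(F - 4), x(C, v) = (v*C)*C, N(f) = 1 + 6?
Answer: -1881600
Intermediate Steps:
N(f) = 7
x(C, v) = v*C² (x(C, v) = (C*v)*C = v*C²)
b(F) = 2*F*(-4 + F) (b(F) = (2*F)*(-4 + F) = 2*F*(-4 + F))
d(H) = 4*H²*(-4 + H)² (d(H) = (2*H*(-4 + H))² = 4*H²*(-4 + H)²)
(x(6, -1) + M(N(-1)))*d(-10) = (-1*6² + 12)*(4*(-10)²*(-4 - 10)²) = (-1*36 + 12)*(4*100*(-14)²) = (-36 + 12)*(4*100*196) = -24*78400 = -1881600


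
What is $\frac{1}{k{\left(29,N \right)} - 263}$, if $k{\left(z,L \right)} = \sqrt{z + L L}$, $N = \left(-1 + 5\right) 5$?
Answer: $- \frac{263}{68740} - \frac{\sqrt{429}}{68740} \approx -0.0041273$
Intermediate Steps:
$N = 20$ ($N = 4 \cdot 5 = 20$)
$k{\left(z,L \right)} = \sqrt{z + L^{2}}$
$\frac{1}{k{\left(29,N \right)} - 263} = \frac{1}{\sqrt{29 + 20^{2}} - 263} = \frac{1}{\sqrt{29 + 400} - 263} = \frac{1}{\sqrt{429} - 263} = \frac{1}{-263 + \sqrt{429}}$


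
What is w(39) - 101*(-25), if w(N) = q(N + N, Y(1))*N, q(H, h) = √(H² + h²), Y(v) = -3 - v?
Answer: 2525 + 390*√61 ≈ 5571.0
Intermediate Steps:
w(N) = N*√(16 + 4*N²) (w(N) = √((N + N)² + (-3 - 1*1)²)*N = √((2*N)² + (-3 - 1)²)*N = √(4*N² + (-4)²)*N = √(4*N² + 16)*N = √(16 + 4*N²)*N = N*√(16 + 4*N²))
w(39) - 101*(-25) = 2*39*√(4 + 39²) - 101*(-25) = 2*39*√(4 + 1521) - 1*(-2525) = 2*39*√1525 + 2525 = 2*39*(5*√61) + 2525 = 390*√61 + 2525 = 2525 + 390*√61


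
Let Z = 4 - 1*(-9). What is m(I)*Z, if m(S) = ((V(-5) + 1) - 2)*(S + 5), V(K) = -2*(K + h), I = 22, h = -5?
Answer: 6669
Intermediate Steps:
V(K) = 10 - 2*K (V(K) = -2*(K - 5) = -2*(-5 + K) = 10 - 2*K)
Z = 13 (Z = 4 + 9 = 13)
m(S) = 95 + 19*S (m(S) = (((10 - 2*(-5)) + 1) - 2)*(S + 5) = (((10 + 10) + 1) - 2)*(5 + S) = ((20 + 1) - 2)*(5 + S) = (21 - 2)*(5 + S) = 19*(5 + S) = 95 + 19*S)
m(I)*Z = (95 + 19*22)*13 = (95 + 418)*13 = 513*13 = 6669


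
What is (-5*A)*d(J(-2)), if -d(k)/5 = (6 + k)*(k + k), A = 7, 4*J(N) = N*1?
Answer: -1925/2 ≈ -962.50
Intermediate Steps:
J(N) = N/4 (J(N) = (N*1)/4 = N/4)
d(k) = -10*k*(6 + k) (d(k) = -5*(6 + k)*(k + k) = -5*(6 + k)*2*k = -10*k*(6 + k))
(-5*A)*d(J(-2)) = (-5*7)*(-10*(1/4)*(-2)*(6 + (1/4)*(-2))) = -(-350)*(-1)*(6 - 1/2)/2 = -(-350)*(-1)*11/(2*2) = -35*55/2 = -1925/2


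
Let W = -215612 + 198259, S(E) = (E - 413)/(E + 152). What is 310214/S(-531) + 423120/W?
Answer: 1019905988569/8190616 ≈ 1.2452e+5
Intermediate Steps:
S(E) = (-413 + E)/(152 + E)
W = -17353
310214/S(-531) + 423120/W = 310214/(((-413 - 531)/(152 - 531))) + 423120/(-17353) = 310214/((-944/(-379))) + 423120*(-1/17353) = 310214/((-1/379*(-944))) - 423120/17353 = 310214/(944/379) - 423120/17353 = 310214*(379/944) - 423120/17353 = 58785553/472 - 423120/17353 = 1019905988569/8190616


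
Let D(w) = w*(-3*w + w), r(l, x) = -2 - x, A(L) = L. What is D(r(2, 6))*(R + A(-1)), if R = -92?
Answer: 11904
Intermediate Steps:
D(w) = -2*w² (D(w) = w*(-2*w) = -2*w²)
D(r(2, 6))*(R + A(-1)) = (-2*(-2 - 1*6)²)*(-92 - 1) = -2*(-2 - 6)²*(-93) = -2*(-8)²*(-93) = -2*64*(-93) = -128*(-93) = 11904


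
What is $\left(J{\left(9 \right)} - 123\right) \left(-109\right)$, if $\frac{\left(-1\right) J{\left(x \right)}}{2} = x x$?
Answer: $31065$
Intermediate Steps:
$J{\left(x \right)} = - 2 x^{2}$ ($J{\left(x \right)} = - 2 x x = - 2 x^{2}$)
$\left(J{\left(9 \right)} - 123\right) \left(-109\right) = \left(- 2 \cdot 9^{2} - 123\right) \left(-109\right) = \left(\left(-2\right) 81 - 123\right) \left(-109\right) = \left(-162 - 123\right) \left(-109\right) = \left(-285\right) \left(-109\right) = 31065$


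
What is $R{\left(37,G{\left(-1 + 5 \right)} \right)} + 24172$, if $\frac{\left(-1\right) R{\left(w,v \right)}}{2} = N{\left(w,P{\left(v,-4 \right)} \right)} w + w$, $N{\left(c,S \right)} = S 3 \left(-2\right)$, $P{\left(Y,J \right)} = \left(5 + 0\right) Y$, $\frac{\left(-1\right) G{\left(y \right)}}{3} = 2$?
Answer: $10778$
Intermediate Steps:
$G{\left(y \right)} = -6$ ($G{\left(y \right)} = \left(-3\right) 2 = -6$)
$P{\left(Y,J \right)} = 5 Y$
$N{\left(c,S \right)} = - 6 S$ ($N{\left(c,S \right)} = 3 S \left(-2\right) = - 6 S$)
$R{\left(w,v \right)} = - 2 w + 60 v w$ ($R{\left(w,v \right)} = - 2 \left(- 6 \cdot 5 v w + w\right) = - 2 \left(- 30 v w + w\right) = - 2 \left(w - 30 v w\right) = - 2 w + 60 v w$)
$R{\left(37,G{\left(-1 + 5 \right)} \right)} + 24172 = 2 \cdot 37 \left(-1 + 30 \left(-6\right)\right) + 24172 = 2 \cdot 37 \left(-1 - 180\right) + 24172 = 2 \cdot 37 \left(-181\right) + 24172 = -13394 + 24172 = 10778$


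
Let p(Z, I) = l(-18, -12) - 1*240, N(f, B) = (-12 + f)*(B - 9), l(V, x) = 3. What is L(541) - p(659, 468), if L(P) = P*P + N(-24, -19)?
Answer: 293926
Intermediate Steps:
N(f, B) = (-12 + f)*(-9 + B)
p(Z, I) = -237 (p(Z, I) = 3 - 1*240 = 3 - 240 = -237)
L(P) = 1008 + P² (L(P) = P*P + (108 - 12*(-19) - 9*(-24) - 19*(-24)) = P² + (108 + 228 + 216 + 456) = P² + 1008 = 1008 + P²)
L(541) - p(659, 468) = (1008 + 541²) - 1*(-237) = (1008 + 292681) + 237 = 293689 + 237 = 293926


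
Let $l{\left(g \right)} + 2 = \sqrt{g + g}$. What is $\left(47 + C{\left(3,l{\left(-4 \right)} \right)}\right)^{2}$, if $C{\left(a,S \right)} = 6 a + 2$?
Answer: $4489$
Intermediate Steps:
$l{\left(g \right)} = -2 + \sqrt{2} \sqrt{g}$ ($l{\left(g \right)} = -2 + \sqrt{g + g} = -2 + \sqrt{2 g} = -2 + \sqrt{2} \sqrt{g}$)
$C{\left(a,S \right)} = 2 + 6 a$
$\left(47 + C{\left(3,l{\left(-4 \right)} \right)}\right)^{2} = \left(47 + \left(2 + 6 \cdot 3\right)\right)^{2} = \left(47 + \left(2 + 18\right)\right)^{2} = \left(47 + 20\right)^{2} = 67^{2} = 4489$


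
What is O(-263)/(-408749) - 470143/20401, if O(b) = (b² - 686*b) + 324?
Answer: -8576909366/362560363 ≈ -23.656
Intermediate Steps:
O(b) = 324 + b² - 686*b
O(-263)/(-408749) - 470143/20401 = (324 + (-263)² - 686*(-263))/(-408749) - 470143/20401 = (324 + 69169 + 180418)*(-1/408749) - 470143*1/20401 = 249911*(-1/408749) - 20441/887 = -249911/408749 - 20441/887 = -8576909366/362560363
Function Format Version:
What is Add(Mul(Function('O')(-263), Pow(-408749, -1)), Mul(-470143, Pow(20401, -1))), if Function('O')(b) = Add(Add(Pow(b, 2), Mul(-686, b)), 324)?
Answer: Rational(-8576909366, 362560363) ≈ -23.656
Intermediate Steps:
Function('O')(b) = Add(324, Pow(b, 2), Mul(-686, b))
Add(Mul(Function('O')(-263), Pow(-408749, -1)), Mul(-470143, Pow(20401, -1))) = Add(Mul(Add(324, Pow(-263, 2), Mul(-686, -263)), Pow(-408749, -1)), Mul(-470143, Pow(20401, -1))) = Add(Mul(Add(324, 69169, 180418), Rational(-1, 408749)), Mul(-470143, Rational(1, 20401))) = Add(Mul(249911, Rational(-1, 408749)), Rational(-20441, 887)) = Add(Rational(-249911, 408749), Rational(-20441, 887)) = Rational(-8576909366, 362560363)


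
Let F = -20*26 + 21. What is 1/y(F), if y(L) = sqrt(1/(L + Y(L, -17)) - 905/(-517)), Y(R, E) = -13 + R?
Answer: sqrt(9754384794)/130634 ≈ 0.75604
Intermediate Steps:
F = -499 (F = -520 + 21 = -499)
y(L) = sqrt(905/517 + 1/(-13 + 2*L)) (y(L) = sqrt(1/(L + (-13 + L)) - 905/(-517)) = sqrt(1/(-13 + 2*L) - 905*(-1/517)) = sqrt(1/(-13 + 2*L) + 905/517) = sqrt(905/517 + 1/(-13 + 2*L)))
1/y(F) = 1/(sqrt(1034)*sqrt((-5624 + 905*(-499))/(-13 + 2*(-499)))/517) = 1/(sqrt(1034)*sqrt((-5624 - 451595)/(-13 - 998))/517) = 1/(sqrt(1034)*sqrt(-457219/(-1011))/517) = 1/(sqrt(1034)*sqrt(-1/1011*(-457219))/517) = 1/(sqrt(1034)*sqrt(457219/1011)/517) = 1/(sqrt(1034)*(7*sqrt(9433641)/1011)/517) = 1/(7*sqrt(9754384794)/522687) = sqrt(9754384794)/130634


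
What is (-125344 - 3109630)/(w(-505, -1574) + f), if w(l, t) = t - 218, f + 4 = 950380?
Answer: -1617487/474292 ≈ -3.4103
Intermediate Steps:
f = 950376 (f = -4 + 950380 = 950376)
w(l, t) = -218 + t
(-125344 - 3109630)/(w(-505, -1574) + f) = (-125344 - 3109630)/((-218 - 1574) + 950376) = -3234974/(-1792 + 950376) = -3234974/948584 = -3234974*1/948584 = -1617487/474292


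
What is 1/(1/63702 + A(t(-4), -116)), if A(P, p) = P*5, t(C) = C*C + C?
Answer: 63702/3822121 ≈ 0.016667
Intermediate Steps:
t(C) = C + C² (t(C) = C² + C = C + C²)
A(P, p) = 5*P
1/(1/63702 + A(t(-4), -116)) = 1/(1/63702 + 5*(-4*(1 - 4))) = 1/(1/63702 + 5*(-4*(-3))) = 1/(1/63702 + 5*12) = 1/(1/63702 + 60) = 1/(3822121/63702) = 63702/3822121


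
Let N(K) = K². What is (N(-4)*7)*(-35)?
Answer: -3920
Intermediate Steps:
(N(-4)*7)*(-35) = ((-4)²*7)*(-35) = (16*7)*(-35) = 112*(-35) = -3920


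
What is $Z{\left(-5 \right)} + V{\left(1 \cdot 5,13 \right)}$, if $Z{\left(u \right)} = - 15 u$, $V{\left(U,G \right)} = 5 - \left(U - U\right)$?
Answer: $80$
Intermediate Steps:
$V{\left(U,G \right)} = 5$ ($V{\left(U,G \right)} = 5 - 0 = 5 + 0 = 5$)
$Z{\left(-5 \right)} + V{\left(1 \cdot 5,13 \right)} = \left(-15\right) \left(-5\right) + 5 = 75 + 5 = 80$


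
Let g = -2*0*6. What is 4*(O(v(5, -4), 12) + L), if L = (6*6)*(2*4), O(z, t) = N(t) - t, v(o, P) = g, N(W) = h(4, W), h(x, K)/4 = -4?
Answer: 1040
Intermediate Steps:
h(x, K) = -16 (h(x, K) = 4*(-4) = -16)
N(W) = -16
g = 0 (g = 0*6 = 0)
v(o, P) = 0
O(z, t) = -16 - t
L = 288 (L = 36*8 = 288)
4*(O(v(5, -4), 12) + L) = 4*((-16 - 1*12) + 288) = 4*((-16 - 12) + 288) = 4*(-28 + 288) = 4*260 = 1040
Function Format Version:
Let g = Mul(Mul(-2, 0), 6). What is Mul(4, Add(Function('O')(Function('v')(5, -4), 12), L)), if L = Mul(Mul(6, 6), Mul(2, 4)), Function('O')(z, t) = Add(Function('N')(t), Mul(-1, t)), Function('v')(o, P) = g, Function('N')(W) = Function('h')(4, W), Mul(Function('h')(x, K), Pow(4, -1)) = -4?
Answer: 1040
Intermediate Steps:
Function('h')(x, K) = -16 (Function('h')(x, K) = Mul(4, -4) = -16)
Function('N')(W) = -16
g = 0 (g = Mul(0, 6) = 0)
Function('v')(o, P) = 0
Function('O')(z, t) = Add(-16, Mul(-1, t))
L = 288 (L = Mul(36, 8) = 288)
Mul(4, Add(Function('O')(Function('v')(5, -4), 12), L)) = Mul(4, Add(Add(-16, Mul(-1, 12)), 288)) = Mul(4, Add(Add(-16, -12), 288)) = Mul(4, Add(-28, 288)) = Mul(4, 260) = 1040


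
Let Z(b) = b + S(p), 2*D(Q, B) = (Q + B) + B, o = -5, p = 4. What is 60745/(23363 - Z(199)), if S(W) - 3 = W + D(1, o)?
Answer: 121490/46323 ≈ 2.6227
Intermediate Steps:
D(Q, B) = B + Q/2 (D(Q, B) = ((Q + B) + B)/2 = ((B + Q) + B)/2 = (Q + 2*B)/2 = B + Q/2)
S(W) = -3/2 + W (S(W) = 3 + (W + (-5 + (½)*1)) = 3 + (W + (-5 + ½)) = 3 + (W - 9/2) = 3 + (-9/2 + W) = -3/2 + W)
Z(b) = 5/2 + b (Z(b) = b + (-3/2 + 4) = b + 5/2 = 5/2 + b)
60745/(23363 - Z(199)) = 60745/(23363 - (5/2 + 199)) = 60745/(23363 - 1*403/2) = 60745/(23363 - 403/2) = 60745/(46323/2) = 60745*(2/46323) = 121490/46323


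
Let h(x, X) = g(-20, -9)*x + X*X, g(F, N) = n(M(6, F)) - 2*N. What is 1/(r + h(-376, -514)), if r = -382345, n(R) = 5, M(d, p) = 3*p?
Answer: -1/126797 ≈ -7.8866e-6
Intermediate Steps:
g(F, N) = 5 - 2*N
h(x, X) = X² + 23*x (h(x, X) = (5 - 2*(-9))*x + X*X = (5 + 18)*x + X² = 23*x + X² = X² + 23*x)
1/(r + h(-376, -514)) = 1/(-382345 + ((-514)² + 23*(-376))) = 1/(-382345 + (264196 - 8648)) = 1/(-382345 + 255548) = 1/(-126797) = -1/126797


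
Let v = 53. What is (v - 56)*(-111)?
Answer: 333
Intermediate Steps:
(v - 56)*(-111) = (53 - 56)*(-111) = -3*(-111) = 333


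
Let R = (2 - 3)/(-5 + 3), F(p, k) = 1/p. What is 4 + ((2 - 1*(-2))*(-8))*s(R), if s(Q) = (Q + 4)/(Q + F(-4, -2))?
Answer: -572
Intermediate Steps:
R = 1/2 (R = -1/(-2) = -1*(-1/2) = 1/2 ≈ 0.50000)
s(Q) = (4 + Q)/(-1/4 + Q) (s(Q) = (Q + 4)/(Q + 1/(-4)) = (4 + Q)/(Q - 1/4) = (4 + Q)/(-1/4 + Q))
4 + ((2 - 1*(-2))*(-8))*s(R) = 4 + ((2 - 1*(-2))*(-8))*(4*(4 + 1/2)/(-1 + 4*(1/2))) = 4 + ((2 + 2)*(-8))*(4*(9/2)/(-1 + 2)) = 4 + (4*(-8))*(4*(9/2)/1) = 4 - 128*9/2 = 4 - 32*18 = 4 - 576 = -572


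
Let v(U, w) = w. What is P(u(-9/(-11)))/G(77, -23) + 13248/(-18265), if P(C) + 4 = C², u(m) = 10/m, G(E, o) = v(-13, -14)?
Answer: -115055936/10356255 ≈ -11.110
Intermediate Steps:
G(E, o) = -14
P(C) = -4 + C²
P(u(-9/(-11)))/G(77, -23) + 13248/(-18265) = (-4 + (10/((-9/(-11))))²)/(-14) + 13248/(-18265) = (-4 + (10/((-9*(-1/11))))²)*(-1/14) + 13248*(-1/18265) = (-4 + (10/(9/11))²)*(-1/14) - 13248/18265 = (-4 + (10*(11/9))²)*(-1/14) - 13248/18265 = (-4 + (110/9)²)*(-1/14) - 13248/18265 = (-4 + 12100/81)*(-1/14) - 13248/18265 = (11776/81)*(-1/14) - 13248/18265 = -5888/567 - 13248/18265 = -115055936/10356255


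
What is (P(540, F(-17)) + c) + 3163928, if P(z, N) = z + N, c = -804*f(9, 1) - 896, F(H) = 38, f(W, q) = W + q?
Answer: 3155570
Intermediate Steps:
c = -8936 (c = -804*(9 + 1) - 896 = -804*10 - 896 = -8040 - 896 = -8936)
P(z, N) = N + z
(P(540, F(-17)) + c) + 3163928 = ((38 + 540) - 8936) + 3163928 = (578 - 8936) + 3163928 = -8358 + 3163928 = 3155570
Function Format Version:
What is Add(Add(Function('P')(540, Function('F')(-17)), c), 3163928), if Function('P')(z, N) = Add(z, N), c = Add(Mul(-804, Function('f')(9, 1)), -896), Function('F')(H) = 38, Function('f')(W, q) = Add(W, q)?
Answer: 3155570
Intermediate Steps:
c = -8936 (c = Add(Mul(-804, Add(9, 1)), -896) = Add(Mul(-804, 10), -896) = Add(-8040, -896) = -8936)
Function('P')(z, N) = Add(N, z)
Add(Add(Function('P')(540, Function('F')(-17)), c), 3163928) = Add(Add(Add(38, 540), -8936), 3163928) = Add(Add(578, -8936), 3163928) = Add(-8358, 3163928) = 3155570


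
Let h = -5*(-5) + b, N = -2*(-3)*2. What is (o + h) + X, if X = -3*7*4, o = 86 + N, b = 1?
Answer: 40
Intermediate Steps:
N = 12 (N = 6*2 = 12)
o = 98 (o = 86 + 12 = 98)
h = 26 (h = -5*(-5) + 1 = 25 + 1 = 26)
X = -84 (X = -21*4 = -84)
(o + h) + X = (98 + 26) - 84 = 124 - 84 = 40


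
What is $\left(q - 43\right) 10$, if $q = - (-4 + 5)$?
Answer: $-440$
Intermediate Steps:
$q = -1$ ($q = \left(-1\right) 1 = -1$)
$\left(q - 43\right) 10 = \left(-1 - 43\right) 10 = \left(-44\right) 10 = -440$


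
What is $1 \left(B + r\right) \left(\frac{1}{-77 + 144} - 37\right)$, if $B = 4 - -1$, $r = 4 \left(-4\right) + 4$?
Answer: $\frac{17346}{67} \approx 258.9$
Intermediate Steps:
$r = -12$ ($r = -16 + 4 = -12$)
$B = 5$ ($B = 4 + 1 = 5$)
$1 \left(B + r\right) \left(\frac{1}{-77 + 144} - 37\right) = 1 \left(5 - 12\right) \left(\frac{1}{-77 + 144} - 37\right) = 1 \left(-7\right) \left(\frac{1}{67} - 37\right) = - 7 \left(\frac{1}{67} - 37\right) = \left(-7\right) \left(- \frac{2478}{67}\right) = \frac{17346}{67}$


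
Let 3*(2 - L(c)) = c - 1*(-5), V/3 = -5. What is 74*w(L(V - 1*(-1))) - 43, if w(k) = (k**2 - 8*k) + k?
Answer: -783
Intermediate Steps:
V = -15 (V = 3*(-5) = -15)
L(c) = 1/3 - c/3 (L(c) = 2 - (c - 1*(-5))/3 = 2 - (c + 5)/3 = 2 - (5 + c)/3 = 2 + (-5/3 - c/3) = 1/3 - c/3)
w(k) = k**2 - 7*k
74*w(L(V - 1*(-1))) - 43 = 74*((1/3 - (-15 - 1*(-1))/3)*(-7 + (1/3 - (-15 - 1*(-1))/3))) - 43 = 74*((1/3 - (-15 + 1)/3)*(-7 + (1/3 - (-15 + 1)/3))) - 43 = 74*((1/3 - 1/3*(-14))*(-7 + (1/3 - 1/3*(-14)))) - 43 = 74*((1/3 + 14/3)*(-7 + (1/3 + 14/3))) - 43 = 74*(5*(-7 + 5)) - 43 = 74*(5*(-2)) - 43 = 74*(-10) - 43 = -740 - 43 = -783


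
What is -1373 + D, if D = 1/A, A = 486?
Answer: -667277/486 ≈ -1373.0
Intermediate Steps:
D = 1/486 ≈ 0.0020576
-1373 + D = -1373 + 1/486 = -667277/486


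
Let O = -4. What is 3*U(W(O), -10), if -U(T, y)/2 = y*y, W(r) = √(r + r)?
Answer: -600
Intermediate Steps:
W(r) = √2*√r (W(r) = √(2*r) = √2*√r)
U(T, y) = -2*y² (U(T, y) = -2*y*y = -2*y²)
3*U(W(O), -10) = 3*(-2*(-10)²) = 3*(-2*100) = 3*(-200) = -600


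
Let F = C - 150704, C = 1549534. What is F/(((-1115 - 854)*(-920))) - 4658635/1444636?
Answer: -40113899712/16355807633 ≈ -2.4526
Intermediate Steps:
F = 1398830 (F = 1549534 - 150704 = 1398830)
F/(((-1115 - 854)*(-920))) - 4658635/1444636 = 1398830/(((-1115 - 854)*(-920))) - 4658635/1444636 = 1398830/((-1969*(-920))) - 4658635*1/1444636 = 1398830/1811480 - 4658635/1444636 = 1398830*(1/1811480) - 4658635/1444636 = 139883/181148 - 4658635/1444636 = -40113899712/16355807633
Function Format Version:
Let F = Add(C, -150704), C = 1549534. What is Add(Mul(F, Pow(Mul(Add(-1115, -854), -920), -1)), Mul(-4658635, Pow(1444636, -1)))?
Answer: Rational(-40113899712, 16355807633) ≈ -2.4526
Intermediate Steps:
F = 1398830 (F = Add(1549534, -150704) = 1398830)
Add(Mul(F, Pow(Mul(Add(-1115, -854), -920), -1)), Mul(-4658635, Pow(1444636, -1))) = Add(Mul(1398830, Pow(Mul(Add(-1115, -854), -920), -1)), Mul(-4658635, Pow(1444636, -1))) = Add(Mul(1398830, Pow(Mul(-1969, -920), -1)), Mul(-4658635, Rational(1, 1444636))) = Add(Mul(1398830, Pow(1811480, -1)), Rational(-4658635, 1444636)) = Add(Mul(1398830, Rational(1, 1811480)), Rational(-4658635, 1444636)) = Add(Rational(139883, 181148), Rational(-4658635, 1444636)) = Rational(-40113899712, 16355807633)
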